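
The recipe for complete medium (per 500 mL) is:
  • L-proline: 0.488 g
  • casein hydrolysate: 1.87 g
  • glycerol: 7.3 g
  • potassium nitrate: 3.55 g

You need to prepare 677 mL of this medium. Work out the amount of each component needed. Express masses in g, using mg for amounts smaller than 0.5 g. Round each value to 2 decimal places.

L-proline 0.66 g; casein hydrolysate 2.53 g; glycerol 9.88 g; potassium nitrate 4.81 g

Scale factor = 677 mL / 500 mL = 1.354.
L-proline: 0.488 g × (677 mL / 500 mL) = 0.66 g
casein hydrolysate: 1.87 g × (677 mL / 500 mL) = 2.53 g
glycerol: 7.3 g × (677 mL / 500 mL) = 9.88 g
potassium nitrate: 3.55 g × (677 mL / 500 mL) = 4.81 g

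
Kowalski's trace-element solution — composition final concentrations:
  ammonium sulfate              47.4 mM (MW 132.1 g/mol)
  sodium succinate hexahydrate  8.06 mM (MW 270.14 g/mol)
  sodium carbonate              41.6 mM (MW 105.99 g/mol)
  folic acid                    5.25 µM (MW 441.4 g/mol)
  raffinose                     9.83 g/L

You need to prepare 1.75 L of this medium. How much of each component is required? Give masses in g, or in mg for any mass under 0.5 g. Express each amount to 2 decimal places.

ammonium sulfate 10.96 g; sodium succinate hexahydrate 3.81 g; sodium carbonate 7.72 g; folic acid 4.06 mg; raffinose 17.20 g

Working volume: 1.75 L.
ammonium sulfate: 47.4 mmol/L × 132.1 g/mol × 1.75 L ÷ 1000 = 10.96 g
sodium succinate hexahydrate: 8.06 mmol/L × 270.14 g/mol × 1.75 L ÷ 1000 = 3.81 g
sodium carbonate: 41.6 mmol/L × 105.99 g/mol × 1.75 L ÷ 1000 = 7.72 g
folic acid: 5.25 µmol/L × 441.4 g/mol × 1.75 L ÷ 1000 = 4.06 mg
raffinose: 9.83 g/L × 1.75 L = 17.20 g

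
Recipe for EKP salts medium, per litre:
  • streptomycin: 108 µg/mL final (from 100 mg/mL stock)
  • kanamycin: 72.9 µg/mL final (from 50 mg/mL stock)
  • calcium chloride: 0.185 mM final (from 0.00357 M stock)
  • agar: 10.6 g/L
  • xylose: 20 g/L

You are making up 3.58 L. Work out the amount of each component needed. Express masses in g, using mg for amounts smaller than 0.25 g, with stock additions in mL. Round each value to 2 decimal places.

Working volume: 3.58 L.
streptomycin: C1V1 = C2V2 → 108 µg/mL × 3580 mL ÷ 100000 µg/mL = 3.87 mL
kanamycin: V = C2·V2/C1 = 72.9 µg/mL × 3580 mL ÷ 50000 µg/mL = 5.22 mL
calcium chloride: V = C2·V2/C1 = 0.185 mM × 3580 mL ÷ 3.57 mM = 185.52 mL
agar: 10.6 g/L × 3.58 L = 37.95 g
xylose: 20 g/L × 3.58 L = 71.60 g

streptomycin 3.87 mL; kanamycin 5.22 mL; calcium chloride 185.52 mL; agar 37.95 g; xylose 71.60 g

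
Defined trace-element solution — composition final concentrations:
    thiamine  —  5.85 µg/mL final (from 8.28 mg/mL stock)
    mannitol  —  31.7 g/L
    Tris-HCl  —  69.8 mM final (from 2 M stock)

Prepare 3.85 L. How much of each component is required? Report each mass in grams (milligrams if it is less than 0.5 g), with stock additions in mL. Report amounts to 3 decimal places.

Scale factor relative to 1 L: 3.85.
thiamine: dilute stock: 5.85 µg/mL × 3850 mL ÷ 8280 µg/mL = 2.720 mL
mannitol: 31.7 g/L × 3.85 L = 122.045 g
Tris-HCl: C1V1 = C2V2 → 69.8 mM × 3850 mL ÷ 2000 mM = 134.365 mL

thiamine 2.720 mL; mannitol 122.045 g; Tris-HCl 134.365 mL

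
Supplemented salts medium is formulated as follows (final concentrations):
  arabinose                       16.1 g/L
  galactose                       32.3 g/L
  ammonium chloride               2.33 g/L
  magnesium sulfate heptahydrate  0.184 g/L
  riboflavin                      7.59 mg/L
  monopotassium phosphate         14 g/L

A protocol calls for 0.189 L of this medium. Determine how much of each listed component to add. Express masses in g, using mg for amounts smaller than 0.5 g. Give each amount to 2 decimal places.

arabinose 3.04 g; galactose 6.10 g; ammonium chloride 440.37 mg; magnesium sulfate heptahydrate 34.78 mg; riboflavin 1.43 mg; monopotassium phosphate 2.65 g

Working volume: 0.189 L.
arabinose: 16.1 g/L × 0.189 L = 3.04 g
galactose: 32.3 g/L × 0.189 L = 6.10 g
ammonium chloride: 2.33 g/L × 0.189 L = 0.44037 g = 440.37 mg
magnesium sulfate heptahydrate: 0.184 g/L × 0.189 L = 0.034776 g = 34.78 mg
riboflavin: 7.59 mg/L × 0.189 L = 1.43 mg
monopotassium phosphate: 14 g/L × 0.189 L = 2.65 g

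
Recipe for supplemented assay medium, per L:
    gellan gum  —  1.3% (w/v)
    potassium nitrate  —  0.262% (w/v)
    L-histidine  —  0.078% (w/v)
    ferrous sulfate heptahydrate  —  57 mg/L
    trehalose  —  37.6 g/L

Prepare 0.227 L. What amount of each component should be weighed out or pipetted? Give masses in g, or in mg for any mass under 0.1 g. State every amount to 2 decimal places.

gellan gum 2.95 g; potassium nitrate 0.59 g; L-histidine 0.18 g; ferrous sulfate heptahydrate 12.94 mg; trehalose 8.54 g

Scale factor relative to 1 L: 0.227.
gellan gum: 1.3 g per 100 mL × 227 mL ÷ 100 = 2.95 g
potassium nitrate: 0.262% w/v = 2.62 g/L → 2.62 × 0.227 L = 0.59 g
L-histidine: 0.078 g per 100 mL × 227 mL ÷ 100 = 0.18 g
ferrous sulfate heptahydrate: 57 mg/L × 0.227 L = 12.94 mg
trehalose: 37.6 g/L × 0.227 L = 8.54 g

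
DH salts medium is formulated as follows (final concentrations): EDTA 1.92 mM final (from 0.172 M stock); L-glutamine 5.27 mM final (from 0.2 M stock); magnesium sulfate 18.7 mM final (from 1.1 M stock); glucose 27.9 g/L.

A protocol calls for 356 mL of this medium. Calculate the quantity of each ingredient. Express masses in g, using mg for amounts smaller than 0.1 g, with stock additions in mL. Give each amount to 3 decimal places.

Target volume = 356 mL = 0.356 L.
EDTA: V = C2·V2/C1 = 1.92 mM × 356 mL ÷ 172 mM = 3.974 mL
L-glutamine: V = C2·V2/C1 = 5.27 mM × 356 mL ÷ 200 mM = 9.381 mL
magnesium sulfate: dilute stock: 18.7 mM × 356 mL ÷ 1100 mM = 6.052 mL
glucose: 27.9 g/L × 0.356 L = 9.932 g

EDTA 3.974 mL; L-glutamine 9.381 mL; magnesium sulfate 6.052 mL; glucose 9.932 g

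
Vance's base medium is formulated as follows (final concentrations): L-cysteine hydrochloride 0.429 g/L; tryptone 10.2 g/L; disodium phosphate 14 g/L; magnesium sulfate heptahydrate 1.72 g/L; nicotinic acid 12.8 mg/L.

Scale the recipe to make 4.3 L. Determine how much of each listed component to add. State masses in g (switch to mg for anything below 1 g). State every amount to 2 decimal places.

L-cysteine hydrochloride 1.84 g; tryptone 43.86 g; disodium phosphate 60.20 g; magnesium sulfate heptahydrate 7.40 g; nicotinic acid 55.04 mg

Scale factor relative to 1 L: 4.3.
L-cysteine hydrochloride: 0.429 g/L × 4.3 L = 1.84 g
tryptone: 10.2 g/L × 4.3 L = 43.86 g
disodium phosphate: 14 g/L × 4.3 L = 60.20 g
magnesium sulfate heptahydrate: 1.72 g/L × 4.3 L = 7.40 g
nicotinic acid: 12.8 mg/L × 4.3 L = 55.04 mg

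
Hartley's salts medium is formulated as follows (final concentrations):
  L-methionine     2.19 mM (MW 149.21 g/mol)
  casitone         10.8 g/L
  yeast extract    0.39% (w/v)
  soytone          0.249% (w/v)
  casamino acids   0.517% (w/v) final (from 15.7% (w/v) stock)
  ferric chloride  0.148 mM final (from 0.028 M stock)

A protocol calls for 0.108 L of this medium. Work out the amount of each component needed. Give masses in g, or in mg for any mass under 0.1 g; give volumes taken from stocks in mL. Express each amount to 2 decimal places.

Scale factor relative to 1 L: 0.108.
L-methionine: 2.19 mmol/L × 149.21 mg/mmol × 0.108 L = 35.29 mg
casitone: 10.8 g/L × 0.108 L = 1.17 g
yeast extract: 0.39% w/v = 3.9 g/L → 3.9 × 0.108 L = 0.42 g
soytone: 0.249 g per 100 mL × 108 mL ÷ 100 = 0.27 g
casamino acids: V = C2·V2/C1 = 0.517% ÷ 15.7% × 108 mL = 3.56 mL
ferric chloride: dilute stock: 0.148 mM × 108 mL ÷ 28 mM = 0.57 mL

L-methionine 35.29 mg; casitone 1.17 g; yeast extract 0.42 g; soytone 0.27 g; casamino acids 3.56 mL; ferric chloride 0.57 mL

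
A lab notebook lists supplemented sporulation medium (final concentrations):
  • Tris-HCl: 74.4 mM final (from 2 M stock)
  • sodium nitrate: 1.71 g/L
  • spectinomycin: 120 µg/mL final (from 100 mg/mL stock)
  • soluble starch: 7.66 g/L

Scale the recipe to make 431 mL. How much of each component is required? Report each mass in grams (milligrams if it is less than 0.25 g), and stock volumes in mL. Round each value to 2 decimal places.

Target volume = 431 mL = 0.431 L.
Tris-HCl: C1V1 = C2V2 → 74.4 mM × 431 mL ÷ 2000 mM = 16.03 mL
sodium nitrate: 1.71 g/L × 0.431 L = 0.74 g
spectinomycin: C1V1 = C2V2 → 120 µg/mL × 431 mL ÷ 100000 µg/mL = 0.52 mL
soluble starch: 7.66 g/L × 0.431 L = 3.30 g

Tris-HCl 16.03 mL; sodium nitrate 0.74 g; spectinomycin 0.52 mL; soluble starch 3.30 g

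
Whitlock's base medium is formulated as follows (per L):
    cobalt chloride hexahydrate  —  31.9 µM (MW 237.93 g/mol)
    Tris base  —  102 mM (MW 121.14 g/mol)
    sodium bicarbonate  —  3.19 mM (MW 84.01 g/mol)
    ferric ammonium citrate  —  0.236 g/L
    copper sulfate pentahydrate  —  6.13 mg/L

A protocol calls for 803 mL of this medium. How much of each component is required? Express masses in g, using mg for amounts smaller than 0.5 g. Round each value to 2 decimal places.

cobalt chloride hexahydrate 6.09 mg; Tris base 9.92 g; sodium bicarbonate 215.20 mg; ferric ammonium citrate 189.51 mg; copper sulfate pentahydrate 4.92 mg

Target volume = 803 mL = 0.803 L.
cobalt chloride hexahydrate: 31.9 µmol/L × 237.93 g/mol × 0.803 L ÷ 1000 = 6.09 mg
Tris base: 102 mmol/L × 121.14 g/mol × 0.803 L ÷ 1000 = 9.92 g
sodium bicarbonate: 3.19 mmol/L × 84.01 mg/mmol × 0.803 L = 215.20 mg
ferric ammonium citrate: 0.236 g/L × 0.803 L = 0.189508 g = 189.51 mg
copper sulfate pentahydrate: 6.13 mg/L × 0.803 L = 4.92 mg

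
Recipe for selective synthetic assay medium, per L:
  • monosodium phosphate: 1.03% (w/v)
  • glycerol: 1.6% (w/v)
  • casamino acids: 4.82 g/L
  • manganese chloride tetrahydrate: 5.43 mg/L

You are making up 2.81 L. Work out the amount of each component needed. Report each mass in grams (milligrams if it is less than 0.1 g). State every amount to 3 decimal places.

monosodium phosphate 28.943 g; glycerol 44.960 g; casamino acids 13.544 g; manganese chloride tetrahydrate 15.258 mg

Working volume: 2.81 L.
monosodium phosphate: 1.03% w/v = 10.3 g/L → 10.3 × 2.81 L = 28.943 g
glycerol: 1.6 g per 100 mL × 2810 mL ÷ 100 = 44.960 g
casamino acids: 4.82 g/L × 2.81 L = 13.544 g
manganese chloride tetrahydrate: 5.43 mg/L × 2.81 L = 15.258 mg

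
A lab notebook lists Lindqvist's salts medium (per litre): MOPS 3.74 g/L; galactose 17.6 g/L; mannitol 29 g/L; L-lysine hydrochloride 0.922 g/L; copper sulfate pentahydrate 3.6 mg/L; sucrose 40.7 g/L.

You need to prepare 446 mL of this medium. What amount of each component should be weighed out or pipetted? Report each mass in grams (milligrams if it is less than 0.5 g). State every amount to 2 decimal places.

Scale factor relative to 1 L: 0.446.
MOPS: 3.74 g/L × 0.446 L = 1.67 g
galactose: 17.6 g/L × 0.446 L = 7.85 g
mannitol: 29 g/L × 0.446 L = 12.93 g
L-lysine hydrochloride: 0.922 g/L × 0.446 L = 0.411212 g = 411.21 mg
copper sulfate pentahydrate: 3.6 mg/L × 0.446 L = 1.61 mg
sucrose: 40.7 g/L × 0.446 L = 18.15 g

MOPS 1.67 g; galactose 7.85 g; mannitol 12.93 g; L-lysine hydrochloride 411.21 mg; copper sulfate pentahydrate 1.61 mg; sucrose 18.15 g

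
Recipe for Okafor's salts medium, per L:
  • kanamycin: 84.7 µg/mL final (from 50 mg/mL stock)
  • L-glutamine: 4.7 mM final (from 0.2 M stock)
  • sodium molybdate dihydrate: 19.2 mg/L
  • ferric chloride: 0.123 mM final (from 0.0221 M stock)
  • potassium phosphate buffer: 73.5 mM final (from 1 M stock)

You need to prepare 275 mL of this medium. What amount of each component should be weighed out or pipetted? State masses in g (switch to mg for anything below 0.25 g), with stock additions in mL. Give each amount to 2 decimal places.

kanamycin 0.47 mL; L-glutamine 6.46 mL; sodium molybdate dihydrate 5.28 mg; ferric chloride 1.53 mL; potassium phosphate buffer 20.21 mL

Scale factor relative to 1 L: 0.275.
kanamycin: V = C2·V2/C1 = 84.7 µg/mL × 275 mL ÷ 50000 µg/mL = 0.47 mL
L-glutamine: dilute stock: 4.7 mM × 275 mL ÷ 200 mM = 6.46 mL
sodium molybdate dihydrate: 19.2 mg/L × 0.275 L = 5.28 mg
ferric chloride: V = C2·V2/C1 = 0.123 mM × 275 mL ÷ 22.1 mM = 1.53 mL
potassium phosphate buffer: dilute stock: 73.5 mM × 275 mL ÷ 1000 mM = 20.21 mL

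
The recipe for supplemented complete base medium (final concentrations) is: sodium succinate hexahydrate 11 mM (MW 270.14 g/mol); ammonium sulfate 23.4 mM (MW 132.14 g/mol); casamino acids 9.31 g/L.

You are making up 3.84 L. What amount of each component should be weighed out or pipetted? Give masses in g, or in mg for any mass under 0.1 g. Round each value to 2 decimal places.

Scale factor relative to 1 L: 3.84.
sodium succinate hexahydrate: 11 mmol/L × 270.14 g/mol × 3.84 L ÷ 1000 = 11.41 g
ammonium sulfate: 23.4 mmol/L × 132.14 g/mol × 3.84 L ÷ 1000 = 11.87 g
casamino acids: 9.31 g/L × 3.84 L = 35.75 g

sodium succinate hexahydrate 11.41 g; ammonium sulfate 11.87 g; casamino acids 35.75 g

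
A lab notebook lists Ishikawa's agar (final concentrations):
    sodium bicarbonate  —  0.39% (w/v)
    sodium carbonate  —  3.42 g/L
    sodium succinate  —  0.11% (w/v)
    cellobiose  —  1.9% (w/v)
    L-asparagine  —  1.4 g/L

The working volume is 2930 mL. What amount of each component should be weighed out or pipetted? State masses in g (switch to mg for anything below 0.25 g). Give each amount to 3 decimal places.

sodium bicarbonate 11.427 g; sodium carbonate 10.021 g; sodium succinate 3.223 g; cellobiose 55.670 g; L-asparagine 4.102 g

Working volume: 2930 mL = 2.93 L.
sodium bicarbonate: 0.39% w/v = 3.9 g/L → 3.9 × 2.93 L = 11.427 g
sodium carbonate: 3.42 g/L × 2.93 L = 10.021 g
sodium succinate: 0.11% w/v = 1.1 g/L → 1.1 × 2.93 L = 3.223 g
cellobiose: 1.9% w/v = 19 g/L → 19 × 2.93 L = 55.670 g
L-asparagine: 1.4 g/L × 2.93 L = 4.102 g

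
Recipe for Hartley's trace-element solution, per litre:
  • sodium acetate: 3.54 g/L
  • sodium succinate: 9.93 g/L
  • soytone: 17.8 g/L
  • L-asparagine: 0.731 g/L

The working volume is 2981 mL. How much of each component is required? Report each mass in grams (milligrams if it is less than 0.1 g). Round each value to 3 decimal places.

Working volume: 2981 mL = 2.981 L.
sodium acetate: 3.54 g/L × 2.981 L = 10.553 g
sodium succinate: 9.93 g/L × 2.981 L = 29.601 g
soytone: 17.8 g/L × 2.981 L = 53.062 g
L-asparagine: 0.731 g/L × 2.981 L = 2.179 g

sodium acetate 10.553 g; sodium succinate 29.601 g; soytone 53.062 g; L-asparagine 2.179 g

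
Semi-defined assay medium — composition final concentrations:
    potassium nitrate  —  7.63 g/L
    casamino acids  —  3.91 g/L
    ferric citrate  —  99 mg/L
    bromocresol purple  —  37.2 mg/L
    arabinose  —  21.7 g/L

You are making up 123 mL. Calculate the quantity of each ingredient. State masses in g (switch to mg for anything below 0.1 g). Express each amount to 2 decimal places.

potassium nitrate 0.94 g; casamino acids 0.48 g; ferric citrate 12.18 mg; bromocresol purple 4.58 mg; arabinose 2.67 g

Working volume: 123 mL = 0.123 L.
potassium nitrate: 7.63 g/L × 0.123 L = 0.94 g
casamino acids: 3.91 g/L × 0.123 L = 0.48 g
ferric citrate: 99 mg/L × 0.123 L = 12.18 mg
bromocresol purple: 37.2 mg/L × 0.123 L = 4.58 mg
arabinose: 21.7 g/L × 0.123 L = 2.67 g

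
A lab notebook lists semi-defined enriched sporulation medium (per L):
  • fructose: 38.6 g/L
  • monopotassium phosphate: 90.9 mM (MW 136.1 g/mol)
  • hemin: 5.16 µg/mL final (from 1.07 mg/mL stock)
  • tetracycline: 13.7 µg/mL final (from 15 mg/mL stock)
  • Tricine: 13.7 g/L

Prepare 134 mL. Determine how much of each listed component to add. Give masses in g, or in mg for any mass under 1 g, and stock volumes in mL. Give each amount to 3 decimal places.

Target volume = 134 mL = 0.134 L.
fructose: 38.6 g/L × 0.134 L = 5.172 g
monopotassium phosphate: 90.9 mmol/L × 136.1 g/mol × 0.134 L ÷ 1000 = 1.658 g
hemin: C1V1 = C2V2 → 5.16 µg/mL × 134 mL ÷ 1070 µg/mL = 0.646 mL
tetracycline: dilute stock: 13.7 µg/mL × 134 mL ÷ 15000 µg/mL = 0.122 mL
Tricine: 13.7 g/L × 0.134 L = 1.836 g

fructose 5.172 g; monopotassium phosphate 1.658 g; hemin 0.646 mL; tetracycline 0.122 mL; Tricine 1.836 g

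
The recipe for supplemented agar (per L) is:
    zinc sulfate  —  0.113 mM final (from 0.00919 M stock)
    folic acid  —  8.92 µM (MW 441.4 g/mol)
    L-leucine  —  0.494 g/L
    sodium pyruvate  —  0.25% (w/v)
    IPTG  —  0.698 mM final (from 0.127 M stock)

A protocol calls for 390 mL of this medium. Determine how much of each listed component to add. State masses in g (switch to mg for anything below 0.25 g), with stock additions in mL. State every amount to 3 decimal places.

zinc sulfate 4.795 mL; folic acid 1.536 mg; L-leucine 192.660 mg; sodium pyruvate 0.975 g; IPTG 2.143 mL

Target volume = 390 mL = 0.39 L.
zinc sulfate: dilute stock: 0.113 mM × 390 mL ÷ 9.19 mM = 4.795 mL
folic acid: 8.92 µmol/L × 441.4 g/mol × 0.39 L ÷ 1000 = 1.536 mg
L-leucine: 0.494 g/L × 0.39 L = 0.19266 g = 192.660 mg
sodium pyruvate: 0.25 g per 100 mL × 390 mL ÷ 100 = 0.975 g
IPTG: C1V1 = C2V2 → 0.698 mM × 390 mL ÷ 127 mM = 2.143 mL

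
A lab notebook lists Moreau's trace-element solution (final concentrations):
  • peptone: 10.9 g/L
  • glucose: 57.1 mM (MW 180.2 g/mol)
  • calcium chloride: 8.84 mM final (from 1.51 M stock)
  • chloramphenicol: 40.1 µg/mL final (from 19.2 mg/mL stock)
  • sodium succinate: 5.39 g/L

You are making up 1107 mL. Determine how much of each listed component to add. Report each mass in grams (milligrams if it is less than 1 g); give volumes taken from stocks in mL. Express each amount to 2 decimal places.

peptone 12.07 g; glucose 11.39 g; calcium chloride 6.48 mL; chloramphenicol 2.31 mL; sodium succinate 5.97 g

Working volume: 1107 mL = 1.107 L.
peptone: 10.9 g/L × 1.107 L = 12.07 g
glucose: 57.1 mmol/L × 180.2 g/mol × 1.107 L ÷ 1000 = 11.39 g
calcium chloride: dilute stock: 8.84 mM × 1107 mL ÷ 1510 mM = 6.48 mL
chloramphenicol: V = C2·V2/C1 = 40.1 µg/mL × 1107 mL ÷ 19200 µg/mL = 2.31 mL
sodium succinate: 5.39 g/L × 1.107 L = 5.97 g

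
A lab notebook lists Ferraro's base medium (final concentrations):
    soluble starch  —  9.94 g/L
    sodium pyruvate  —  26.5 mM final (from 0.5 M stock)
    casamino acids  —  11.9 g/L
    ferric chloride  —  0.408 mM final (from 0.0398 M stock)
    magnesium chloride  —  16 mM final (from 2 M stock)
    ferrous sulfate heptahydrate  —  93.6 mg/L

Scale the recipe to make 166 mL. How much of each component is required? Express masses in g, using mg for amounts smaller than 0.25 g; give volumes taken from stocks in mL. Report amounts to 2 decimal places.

Target volume = 166 mL = 0.166 L.
soluble starch: 9.94 g/L × 0.166 L = 1.65 g
sodium pyruvate: V = C2·V2/C1 = 26.5 mM × 166 mL ÷ 500 mM = 8.80 mL
casamino acids: 11.9 g/L × 0.166 L = 1.98 g
ferric chloride: C1V1 = C2V2 → 0.408 mM × 166 mL ÷ 39.8 mM = 1.70 mL
magnesium chloride: C1V1 = C2V2 → 16 mM × 166 mL ÷ 2000 mM = 1.33 mL
ferrous sulfate heptahydrate: 93.6 mg/L × 0.166 L = 15.54 mg

soluble starch 1.65 g; sodium pyruvate 8.80 mL; casamino acids 1.98 g; ferric chloride 1.70 mL; magnesium chloride 1.33 mL; ferrous sulfate heptahydrate 15.54 mg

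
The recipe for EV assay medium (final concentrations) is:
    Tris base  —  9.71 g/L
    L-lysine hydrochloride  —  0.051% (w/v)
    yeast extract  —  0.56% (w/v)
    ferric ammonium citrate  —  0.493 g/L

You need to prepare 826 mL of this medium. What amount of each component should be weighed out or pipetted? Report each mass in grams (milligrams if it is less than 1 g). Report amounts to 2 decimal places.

Scale factor relative to 1 L: 0.826.
Tris base: 9.71 g/L × 0.826 L = 8.02 g
L-lysine hydrochloride: 0.051 g per 100 mL × 826 mL ÷ 100 = 0.42126 g = 421.26 mg
yeast extract: 0.56 g per 100 mL × 826 mL ÷ 100 = 4.63 g
ferric ammonium citrate: 0.493 g/L × 0.826 L = 0.407218 g = 407.22 mg

Tris base 8.02 g; L-lysine hydrochloride 421.26 mg; yeast extract 4.63 g; ferric ammonium citrate 407.22 mg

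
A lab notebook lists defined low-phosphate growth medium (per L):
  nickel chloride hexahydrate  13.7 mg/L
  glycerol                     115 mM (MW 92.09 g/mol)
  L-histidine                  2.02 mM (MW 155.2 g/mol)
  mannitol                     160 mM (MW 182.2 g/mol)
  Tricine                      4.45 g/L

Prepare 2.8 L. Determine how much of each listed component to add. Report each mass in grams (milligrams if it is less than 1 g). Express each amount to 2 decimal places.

nickel chloride hexahydrate 38.36 mg; glycerol 29.65 g; L-histidine 877.81 mg; mannitol 81.63 g; Tricine 12.46 g

Working volume: 2.8 L.
nickel chloride hexahydrate: 13.7 mg/L × 2.8 L = 38.36 mg
glycerol: 115 mmol/L × 92.09 g/mol × 2.8 L ÷ 1000 = 29.65 g
L-histidine: 2.02 mmol/L × 155.2 mg/mmol × 2.8 L = 877.81 mg
mannitol: 160 mmol/L × 182.2 g/mol × 2.8 L ÷ 1000 = 81.63 g
Tricine: 4.45 g/L × 2.8 L = 12.46 g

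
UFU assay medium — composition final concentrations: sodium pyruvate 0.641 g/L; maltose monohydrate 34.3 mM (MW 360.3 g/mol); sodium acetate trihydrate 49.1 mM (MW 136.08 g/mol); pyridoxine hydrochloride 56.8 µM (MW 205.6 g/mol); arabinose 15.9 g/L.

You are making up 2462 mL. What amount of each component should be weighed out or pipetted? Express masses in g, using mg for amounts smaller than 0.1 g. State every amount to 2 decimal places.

sodium pyruvate 1.58 g; maltose monohydrate 30.43 g; sodium acetate trihydrate 16.45 g; pyridoxine hydrochloride 28.75 mg; arabinose 39.15 g

Working volume: 2462 mL = 2.462 L.
sodium pyruvate: 0.641 g/L × 2.462 L = 1.58 g
maltose monohydrate: 34.3 mmol/L × 360.3 g/mol × 2.462 L ÷ 1000 = 30.43 g
sodium acetate trihydrate: 49.1 mmol/L × 136.08 g/mol × 2.462 L ÷ 1000 = 16.45 g
pyridoxine hydrochloride: 56.8 µmol/L × 205.6 g/mol × 2.462 L ÷ 1000 = 28.75 mg
arabinose: 15.9 g/L × 2.462 L = 39.15 g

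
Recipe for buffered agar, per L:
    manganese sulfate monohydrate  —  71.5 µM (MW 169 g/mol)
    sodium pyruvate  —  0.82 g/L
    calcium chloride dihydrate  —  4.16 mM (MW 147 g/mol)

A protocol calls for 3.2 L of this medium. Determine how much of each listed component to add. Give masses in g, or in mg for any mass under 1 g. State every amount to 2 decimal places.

Working volume: 3.2 L.
manganese sulfate monohydrate: 71.5 µmol/L × 169 g/mol × 3.2 L ÷ 1000 = 38.67 mg
sodium pyruvate: 0.82 g/L × 3.2 L = 2.62 g
calcium chloride dihydrate: 4.16 mmol/L × 147 g/mol × 3.2 L ÷ 1000 = 1.96 g

manganese sulfate monohydrate 38.67 mg; sodium pyruvate 2.62 g; calcium chloride dihydrate 1.96 g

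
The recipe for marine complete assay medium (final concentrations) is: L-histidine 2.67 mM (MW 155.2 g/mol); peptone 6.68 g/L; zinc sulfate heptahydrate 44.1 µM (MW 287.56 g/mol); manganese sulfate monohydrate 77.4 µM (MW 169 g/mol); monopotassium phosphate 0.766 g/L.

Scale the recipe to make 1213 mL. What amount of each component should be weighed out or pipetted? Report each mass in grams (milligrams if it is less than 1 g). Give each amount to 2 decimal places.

L-histidine 502.65 mg; peptone 8.10 g; zinc sulfate heptahydrate 15.38 mg; manganese sulfate monohydrate 15.87 mg; monopotassium phosphate 929.16 mg

Scale factor relative to 1 L: 1.213.
L-histidine: 2.67 mmol/L × 155.2 mg/mmol × 1.213 L = 502.65 mg
peptone: 6.68 g/L × 1.213 L = 8.10 g
zinc sulfate heptahydrate: 44.1 µmol/L × 287.56 g/mol × 1.213 L ÷ 1000 = 15.38 mg
manganese sulfate monohydrate: 77.4 µmol/L × 169 g/mol × 1.213 L ÷ 1000 = 15.87 mg
monopotassium phosphate: 0.766 g/L × 1.213 L = 0.929158 g = 929.16 mg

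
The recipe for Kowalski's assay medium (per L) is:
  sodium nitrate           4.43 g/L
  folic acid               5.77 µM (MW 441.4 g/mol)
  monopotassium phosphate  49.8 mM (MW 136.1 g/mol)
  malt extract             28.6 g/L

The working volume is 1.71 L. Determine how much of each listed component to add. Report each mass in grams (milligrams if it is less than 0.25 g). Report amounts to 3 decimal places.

Scale factor relative to 1 L: 1.71.
sodium nitrate: 4.43 g/L × 1.71 L = 7.575 g
folic acid: 5.77 µmol/L × 441.4 g/mol × 1.71 L ÷ 1000 = 4.355 mg
monopotassium phosphate: 49.8 mmol/L × 136.1 g/mol × 1.71 L ÷ 1000 = 11.590 g
malt extract: 28.6 g/L × 1.71 L = 48.906 g

sodium nitrate 7.575 g; folic acid 4.355 mg; monopotassium phosphate 11.590 g; malt extract 48.906 g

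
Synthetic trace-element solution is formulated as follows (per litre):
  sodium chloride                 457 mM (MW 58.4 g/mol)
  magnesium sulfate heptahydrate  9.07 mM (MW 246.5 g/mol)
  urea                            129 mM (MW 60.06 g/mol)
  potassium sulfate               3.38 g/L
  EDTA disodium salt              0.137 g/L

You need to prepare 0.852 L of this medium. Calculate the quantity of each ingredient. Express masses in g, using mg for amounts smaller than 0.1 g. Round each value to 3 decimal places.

Scale factor relative to 1 L: 0.852.
sodium chloride: 457 mmol/L × 58.4 g/mol × 0.852 L ÷ 1000 = 22.739 g
magnesium sulfate heptahydrate: 9.07 mmol/L × 246.5 g/mol × 0.852 L ÷ 1000 = 1.905 g
urea: 129 mmol/L × 60.06 g/mol × 0.852 L ÷ 1000 = 6.601 g
potassium sulfate: 3.38 g/L × 0.852 L = 2.880 g
EDTA disodium salt: 0.137 g/L × 0.852 L = 0.117 g

sodium chloride 22.739 g; magnesium sulfate heptahydrate 1.905 g; urea 6.601 g; potassium sulfate 2.880 g; EDTA disodium salt 0.117 g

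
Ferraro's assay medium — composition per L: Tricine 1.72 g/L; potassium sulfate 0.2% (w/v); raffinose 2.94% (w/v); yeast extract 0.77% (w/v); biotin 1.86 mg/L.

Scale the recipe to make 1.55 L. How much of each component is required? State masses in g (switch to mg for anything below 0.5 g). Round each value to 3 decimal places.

Working volume: 1.55 L.
Tricine: 1.72 g/L × 1.55 L = 2.666 g
potassium sulfate: 0.2% w/v = 2 g/L → 2 × 1.55 L = 3.100 g
raffinose: 2.94 g per 100 mL × 1550 mL ÷ 100 = 45.570 g
yeast extract: 0.77 g per 100 mL × 1550 mL ÷ 100 = 11.935 g
biotin: 1.86 mg/L × 1.55 L = 2.883 mg

Tricine 2.666 g; potassium sulfate 3.100 g; raffinose 45.570 g; yeast extract 11.935 g; biotin 2.883 mg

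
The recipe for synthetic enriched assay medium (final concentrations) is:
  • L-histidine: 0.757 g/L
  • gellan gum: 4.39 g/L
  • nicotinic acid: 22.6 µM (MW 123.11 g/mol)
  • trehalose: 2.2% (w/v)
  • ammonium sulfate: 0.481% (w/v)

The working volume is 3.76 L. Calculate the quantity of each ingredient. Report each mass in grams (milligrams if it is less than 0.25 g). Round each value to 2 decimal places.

Working volume: 3.76 L.
L-histidine: 0.757 g/L × 3.76 L = 2.85 g
gellan gum: 4.39 g/L × 3.76 L = 16.51 g
nicotinic acid: 22.6 µmol/L × 123.11 g/mol × 3.76 L ÷ 1000 = 10.46 mg
trehalose: 2.2 g per 100 mL × 3760 mL ÷ 100 = 82.72 g
ammonium sulfate: 0.481 g per 100 mL × 3760 mL ÷ 100 = 18.09 g

L-histidine 2.85 g; gellan gum 16.51 g; nicotinic acid 10.46 mg; trehalose 82.72 g; ammonium sulfate 18.09 g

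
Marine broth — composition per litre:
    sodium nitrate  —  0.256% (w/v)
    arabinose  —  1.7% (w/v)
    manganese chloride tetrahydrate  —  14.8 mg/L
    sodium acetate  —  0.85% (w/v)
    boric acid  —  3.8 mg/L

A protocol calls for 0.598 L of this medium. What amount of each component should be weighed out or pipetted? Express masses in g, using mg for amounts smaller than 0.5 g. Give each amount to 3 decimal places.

Working volume: 0.598 L.
sodium nitrate: 0.256% w/v = 2.56 g/L → 2.56 × 0.598 L = 1.531 g
arabinose: 1.7% w/v = 17 g/L → 17 × 0.598 L = 10.166 g
manganese chloride tetrahydrate: 14.8 mg/L × 0.598 L = 8.850 mg
sodium acetate: 0.85 g per 100 mL × 598 mL ÷ 100 = 5.083 g
boric acid: 3.8 mg/L × 0.598 L = 2.272 mg

sodium nitrate 1.531 g; arabinose 10.166 g; manganese chloride tetrahydrate 8.850 mg; sodium acetate 5.083 g; boric acid 2.272 mg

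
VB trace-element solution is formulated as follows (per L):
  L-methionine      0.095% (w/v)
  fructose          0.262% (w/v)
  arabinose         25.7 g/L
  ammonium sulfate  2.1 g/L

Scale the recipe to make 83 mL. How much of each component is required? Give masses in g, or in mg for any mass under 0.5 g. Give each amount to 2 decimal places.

Target volume = 83 mL = 0.083 L.
L-methionine: 0.095 g per 100 mL × 83 mL ÷ 100 = 0.07885 g = 78.85 mg
fructose: 0.262 g per 100 mL × 83 mL ÷ 100 = 0.21746 g = 217.46 mg
arabinose: 25.7 g/L × 0.083 L = 2.13 g
ammonium sulfate: 2.1 g/L × 0.083 L = 0.1743 g = 174.30 mg

L-methionine 78.85 mg; fructose 217.46 mg; arabinose 2.13 g; ammonium sulfate 174.30 mg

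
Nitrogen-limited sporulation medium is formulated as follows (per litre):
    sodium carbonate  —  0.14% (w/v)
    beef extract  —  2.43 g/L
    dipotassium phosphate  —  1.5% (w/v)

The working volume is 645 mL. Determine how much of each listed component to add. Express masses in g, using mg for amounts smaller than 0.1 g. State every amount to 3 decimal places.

sodium carbonate 0.903 g; beef extract 1.567 g; dipotassium phosphate 9.675 g

Scale factor relative to 1 L: 0.645.
sodium carbonate: 0.14% w/v = 1.4 g/L → 1.4 × 0.645 L = 0.903 g
beef extract: 2.43 g/L × 0.645 L = 1.567 g
dipotassium phosphate: 1.5 g per 100 mL × 645 mL ÷ 100 = 9.675 g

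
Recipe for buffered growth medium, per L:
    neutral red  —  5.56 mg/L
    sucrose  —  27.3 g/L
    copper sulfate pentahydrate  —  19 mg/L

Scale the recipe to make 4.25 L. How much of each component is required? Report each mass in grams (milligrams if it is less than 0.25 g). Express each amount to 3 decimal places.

Working volume: 4.25 L.
neutral red: 5.56 mg/L × 4.25 L = 23.630 mg
sucrose: 27.3 g/L × 4.25 L = 116.025 g
copper sulfate pentahydrate: 19 mg/L × 4.25 L = 80.750 mg

neutral red 23.630 mg; sucrose 116.025 g; copper sulfate pentahydrate 80.750 mg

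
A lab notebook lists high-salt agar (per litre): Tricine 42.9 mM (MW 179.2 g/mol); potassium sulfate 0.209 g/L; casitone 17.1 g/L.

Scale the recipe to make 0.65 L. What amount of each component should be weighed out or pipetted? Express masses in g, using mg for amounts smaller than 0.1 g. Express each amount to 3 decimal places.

Scale factor relative to 1 L: 0.65.
Tricine: 42.9 mmol/L × 179.2 g/mol × 0.65 L ÷ 1000 = 4.997 g
potassium sulfate: 0.209 g/L × 0.65 L = 0.136 g
casitone: 17.1 g/L × 0.65 L = 11.115 g

Tricine 4.997 g; potassium sulfate 0.136 g; casitone 11.115 g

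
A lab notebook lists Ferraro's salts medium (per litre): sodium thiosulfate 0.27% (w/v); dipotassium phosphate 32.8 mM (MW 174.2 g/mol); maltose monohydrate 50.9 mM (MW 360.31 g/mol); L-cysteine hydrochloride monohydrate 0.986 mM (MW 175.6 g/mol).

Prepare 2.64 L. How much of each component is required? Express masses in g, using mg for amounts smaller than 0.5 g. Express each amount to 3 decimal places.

Working volume: 2.64 L.
sodium thiosulfate: 0.27 g per 100 mL × 2640 mL ÷ 100 = 7.128 g
dipotassium phosphate: 32.8 mmol/L × 174.2 g/mol × 2.64 L ÷ 1000 = 15.084 g
maltose monohydrate: 50.9 mmol/L × 360.31 g/mol × 2.64 L ÷ 1000 = 48.417 g
L-cysteine hydrochloride monohydrate: 0.986 mmol/L × 175.6 mg/mmol × 2.64 L = 457.094 mg

sodium thiosulfate 7.128 g; dipotassium phosphate 15.084 g; maltose monohydrate 48.417 g; L-cysteine hydrochloride monohydrate 457.094 mg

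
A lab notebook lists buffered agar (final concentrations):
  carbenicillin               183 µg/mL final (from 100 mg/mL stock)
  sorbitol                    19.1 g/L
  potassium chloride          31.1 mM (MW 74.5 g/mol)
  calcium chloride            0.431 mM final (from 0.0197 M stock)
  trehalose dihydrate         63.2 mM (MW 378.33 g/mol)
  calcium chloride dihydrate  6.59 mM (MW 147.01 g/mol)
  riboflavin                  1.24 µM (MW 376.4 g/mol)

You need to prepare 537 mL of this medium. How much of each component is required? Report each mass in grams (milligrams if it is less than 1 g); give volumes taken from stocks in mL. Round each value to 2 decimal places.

carbenicillin 0.98 mL; sorbitol 10.26 g; potassium chloride 1.24 g; calcium chloride 11.75 mL; trehalose dihydrate 12.84 g; calcium chloride dihydrate 520.24 mg; riboflavin 0.25 mg

Scale factor relative to 1 L: 0.537.
carbenicillin: C1V1 = C2V2 → 183 µg/mL × 537 mL ÷ 100000 µg/mL = 0.98 mL
sorbitol: 19.1 g/L × 0.537 L = 10.26 g
potassium chloride: 31.1 mmol/L × 74.5 g/mol × 0.537 L ÷ 1000 = 1.24 g
calcium chloride: dilute stock: 0.431 mM × 537 mL ÷ 19.7 mM = 11.75 mL
trehalose dihydrate: 63.2 mmol/L × 378.33 g/mol × 0.537 L ÷ 1000 = 12.84 g
calcium chloride dihydrate: 6.59 mmol/L × 147.01 mg/mmol × 0.537 L = 520.24 mg
riboflavin: 1.24 µmol/L × 376.4 g/mol × 0.537 L ÷ 1000 = 0.25 mg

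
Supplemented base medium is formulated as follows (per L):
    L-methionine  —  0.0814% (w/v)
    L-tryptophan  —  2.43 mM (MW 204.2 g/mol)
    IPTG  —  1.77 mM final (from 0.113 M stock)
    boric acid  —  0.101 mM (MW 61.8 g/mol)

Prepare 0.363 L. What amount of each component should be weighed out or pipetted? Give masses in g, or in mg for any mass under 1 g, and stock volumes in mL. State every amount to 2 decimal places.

Working volume: 0.363 L.
L-methionine: 0.0814% w/v = 0.814 g/L → 0.814 × 0.363 L = 0.295482 g = 295.48 mg
L-tryptophan: 2.43 mmol/L × 204.2 mg/mmol × 0.363 L = 180.12 mg
IPTG: dilute stock: 1.77 mM × 363 mL ÷ 113 mM = 5.69 mL
boric acid: 0.101 mmol/L × 61.8 mg/mmol × 0.363 L = 2.27 mg

L-methionine 295.48 mg; L-tryptophan 180.12 mg; IPTG 5.69 mL; boric acid 2.27 mg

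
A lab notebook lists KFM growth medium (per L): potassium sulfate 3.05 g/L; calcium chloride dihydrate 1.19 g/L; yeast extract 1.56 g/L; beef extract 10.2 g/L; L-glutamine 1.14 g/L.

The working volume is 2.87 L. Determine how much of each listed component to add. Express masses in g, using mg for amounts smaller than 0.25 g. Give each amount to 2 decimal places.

Working volume: 2.87 L.
potassium sulfate: 3.05 g/L × 2.87 L = 8.75 g
calcium chloride dihydrate: 1.19 g/L × 2.87 L = 3.42 g
yeast extract: 1.56 g/L × 2.87 L = 4.48 g
beef extract: 10.2 g/L × 2.87 L = 29.27 g
L-glutamine: 1.14 g/L × 2.87 L = 3.27 g

potassium sulfate 8.75 g; calcium chloride dihydrate 3.42 g; yeast extract 4.48 g; beef extract 29.27 g; L-glutamine 3.27 g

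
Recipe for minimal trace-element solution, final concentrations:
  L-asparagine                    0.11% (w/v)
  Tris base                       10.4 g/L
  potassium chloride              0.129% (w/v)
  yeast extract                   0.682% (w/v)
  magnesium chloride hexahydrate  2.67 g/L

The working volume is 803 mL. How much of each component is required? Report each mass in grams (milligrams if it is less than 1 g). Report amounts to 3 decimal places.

Scale factor relative to 1 L: 0.803.
L-asparagine: 0.11% w/v = 1.1 g/L → 1.1 × 0.803 L = 0.8833 g = 883.300 mg
Tris base: 10.4 g/L × 0.803 L = 8.351 g
potassium chloride: 0.129% w/v = 1.29 g/L → 1.29 × 0.803 L = 1.036 g
yeast extract: 0.682% w/v = 6.82 g/L → 6.82 × 0.803 L = 5.476 g
magnesium chloride hexahydrate: 2.67 g/L × 0.803 L = 2.144 g

L-asparagine 883.300 mg; Tris base 8.351 g; potassium chloride 1.036 g; yeast extract 5.476 g; magnesium chloride hexahydrate 2.144 g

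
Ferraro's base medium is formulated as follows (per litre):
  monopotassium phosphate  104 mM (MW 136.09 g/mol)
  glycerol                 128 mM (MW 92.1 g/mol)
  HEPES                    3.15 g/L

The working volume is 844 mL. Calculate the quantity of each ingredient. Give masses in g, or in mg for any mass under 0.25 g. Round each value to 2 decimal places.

Target volume = 844 mL = 0.844 L.
monopotassium phosphate: 104 mmol/L × 136.09 g/mol × 0.844 L ÷ 1000 = 11.95 g
glycerol: 128 mmol/L × 92.1 g/mol × 0.844 L ÷ 1000 = 9.95 g
HEPES: 3.15 g/L × 0.844 L = 2.66 g

monopotassium phosphate 11.95 g; glycerol 9.95 g; HEPES 2.66 g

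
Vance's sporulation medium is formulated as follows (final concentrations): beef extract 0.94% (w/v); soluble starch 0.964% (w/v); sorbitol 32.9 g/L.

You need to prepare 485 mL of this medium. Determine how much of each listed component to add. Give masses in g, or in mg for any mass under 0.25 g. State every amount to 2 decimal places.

Target volume = 485 mL = 0.485 L.
beef extract: 0.94% w/v = 9.4 g/L → 9.4 × 0.485 L = 4.56 g
soluble starch: 0.964 g per 100 mL × 485 mL ÷ 100 = 4.68 g
sorbitol: 32.9 g/L × 0.485 L = 15.96 g

beef extract 4.56 g; soluble starch 4.68 g; sorbitol 15.96 g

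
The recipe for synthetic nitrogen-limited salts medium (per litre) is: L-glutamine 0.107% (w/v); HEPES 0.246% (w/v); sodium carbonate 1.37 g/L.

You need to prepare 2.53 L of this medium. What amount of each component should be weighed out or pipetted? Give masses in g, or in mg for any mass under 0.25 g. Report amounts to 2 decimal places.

Scale factor relative to 1 L: 2.53.
L-glutamine: 0.107% w/v = 1.07 g/L → 1.07 × 2.53 L = 2.71 g
HEPES: 0.246% w/v = 2.46 g/L → 2.46 × 2.53 L = 6.22 g
sodium carbonate: 1.37 g/L × 2.53 L = 3.47 g

L-glutamine 2.71 g; HEPES 6.22 g; sodium carbonate 3.47 g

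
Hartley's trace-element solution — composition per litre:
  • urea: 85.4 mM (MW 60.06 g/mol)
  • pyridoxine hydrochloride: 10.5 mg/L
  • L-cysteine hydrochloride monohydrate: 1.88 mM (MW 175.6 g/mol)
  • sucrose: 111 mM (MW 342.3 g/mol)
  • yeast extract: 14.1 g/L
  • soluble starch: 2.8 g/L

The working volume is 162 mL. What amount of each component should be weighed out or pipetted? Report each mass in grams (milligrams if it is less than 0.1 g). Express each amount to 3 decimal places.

Scale factor relative to 1 L: 0.162.
urea: 85.4 mmol/L × 60.06 g/mol × 0.162 L ÷ 1000 = 0.831 g
pyridoxine hydrochloride: 10.5 mg/L × 0.162 L = 1.701 mg
L-cysteine hydrochloride monohydrate: 1.88 mmol/L × 175.6 mg/mmol × 0.162 L = 53.481 mg
sucrose: 111 mmol/L × 342.3 g/mol × 0.162 L ÷ 1000 = 6.155 g
yeast extract: 14.1 g/L × 0.162 L = 2.284 g
soluble starch: 2.8 g/L × 0.162 L = 0.454 g

urea 0.831 g; pyridoxine hydrochloride 1.701 mg; L-cysteine hydrochloride monohydrate 53.481 mg; sucrose 6.155 g; yeast extract 2.284 g; soluble starch 0.454 g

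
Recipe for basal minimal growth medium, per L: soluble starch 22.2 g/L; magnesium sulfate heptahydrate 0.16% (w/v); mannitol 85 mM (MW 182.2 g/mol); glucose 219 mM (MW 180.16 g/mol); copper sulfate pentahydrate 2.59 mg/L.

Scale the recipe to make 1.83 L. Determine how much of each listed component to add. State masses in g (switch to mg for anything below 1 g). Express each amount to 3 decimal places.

Working volume: 1.83 L.
soluble starch: 22.2 g/L × 1.83 L = 40.626 g
magnesium sulfate heptahydrate: 0.16% w/v = 1.6 g/L → 1.6 × 1.83 L = 2.928 g
mannitol: 85 mmol/L × 182.2 g/mol × 1.83 L ÷ 1000 = 28.341 g
glucose: 219 mmol/L × 180.16 g/mol × 1.83 L ÷ 1000 = 72.203 g
copper sulfate pentahydrate: 2.59 mg/L × 1.83 L = 4.740 mg

soluble starch 40.626 g; magnesium sulfate heptahydrate 2.928 g; mannitol 28.341 g; glucose 72.203 g; copper sulfate pentahydrate 4.740 mg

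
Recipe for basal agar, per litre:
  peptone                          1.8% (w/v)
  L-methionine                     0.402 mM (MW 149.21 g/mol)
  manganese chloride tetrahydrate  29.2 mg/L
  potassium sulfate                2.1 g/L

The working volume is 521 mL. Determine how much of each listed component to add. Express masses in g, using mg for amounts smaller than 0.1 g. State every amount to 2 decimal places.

Target volume = 521 mL = 0.521 L.
peptone: 1.8 g per 100 mL × 521 mL ÷ 100 = 9.38 g
L-methionine: 0.402 mmol/L × 149.21 mg/mmol × 0.521 L = 31.25 mg
manganese chloride tetrahydrate: 29.2 mg/L × 0.521 L = 15.21 mg
potassium sulfate: 2.1 g/L × 0.521 L = 1.09 g

peptone 9.38 g; L-methionine 31.25 mg; manganese chloride tetrahydrate 15.21 mg; potassium sulfate 1.09 g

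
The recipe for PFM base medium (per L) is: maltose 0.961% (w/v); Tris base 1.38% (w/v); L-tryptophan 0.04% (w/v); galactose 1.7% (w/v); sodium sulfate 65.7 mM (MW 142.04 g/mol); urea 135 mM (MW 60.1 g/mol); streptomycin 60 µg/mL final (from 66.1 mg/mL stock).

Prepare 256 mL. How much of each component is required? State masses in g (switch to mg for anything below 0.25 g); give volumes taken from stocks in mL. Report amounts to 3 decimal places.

maltose 2.460 g; Tris base 3.533 g; L-tryptophan 102.400 mg; galactose 4.352 g; sodium sulfate 2.389 g; urea 2.077 g; streptomycin 0.232 mL

Scale factor relative to 1 L: 0.256.
maltose: 0.961 g per 100 mL × 256 mL ÷ 100 = 2.460 g
Tris base: 1.38% w/v = 13.8 g/L → 13.8 × 0.256 L = 3.533 g
L-tryptophan: 0.04% w/v = 0.4 g/L → 0.4 × 0.256 L = 0.1024 g = 102.400 mg
galactose: 1.7% w/v = 17 g/L → 17 × 0.256 L = 4.352 g
sodium sulfate: 65.7 mmol/L × 142.04 g/mol × 0.256 L ÷ 1000 = 2.389 g
urea: 135 mmol/L × 60.1 g/mol × 0.256 L ÷ 1000 = 2.077 g
streptomycin: dilute stock: 60 µg/mL × 256 mL ÷ 66100 µg/mL = 0.232 mL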